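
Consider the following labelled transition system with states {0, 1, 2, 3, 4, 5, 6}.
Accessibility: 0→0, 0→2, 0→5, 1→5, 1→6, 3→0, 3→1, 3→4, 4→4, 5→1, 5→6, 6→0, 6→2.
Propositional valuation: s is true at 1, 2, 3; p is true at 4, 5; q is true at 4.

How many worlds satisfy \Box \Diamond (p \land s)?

1

Let φ = \Box \Diamond (p \land s). Evaluate φ at each world:
  0 (successors {0, 2, 5}): φ is false.
  1 (successors {5, 6}): φ is false.
  2 (successors ∅): φ is true.
  3 (successors {0, 1, 4}): φ is false.
  4 (successors {4}): φ is false.
  5 (successors {1, 6}): φ is false.
  6 (successors {0, 2}): φ is false.
For instance, at 3:
  At 3: \Box \Diamond (p \land s) requires \Diamond (p \land s) at every successor {0, 1, 4}.
    \Diamond (p \land s) fails at 0, so \Box \Diamond (p \land s) is false at 3.
      At 0: \Diamond (p \land s) requires p \land s at some successor in {0, 2, 5}.
        At 0: p \land s is false.
        At 2: p \land s is false.
        At 5: p \land s is false.
      So \Diamond (p \land s) is false at 0.
Satisfying worlds: {2}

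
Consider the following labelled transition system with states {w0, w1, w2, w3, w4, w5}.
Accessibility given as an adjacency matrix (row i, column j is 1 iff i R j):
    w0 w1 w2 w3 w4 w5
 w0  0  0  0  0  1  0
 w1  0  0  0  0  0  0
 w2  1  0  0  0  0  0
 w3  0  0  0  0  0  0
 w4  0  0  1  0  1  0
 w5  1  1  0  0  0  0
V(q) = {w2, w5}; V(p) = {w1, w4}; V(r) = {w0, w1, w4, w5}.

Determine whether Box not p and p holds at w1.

Yes

Recall that Box ψ holds at a world iff ψ holds at every accessible world, and Dia ψ holds iff ψ holds at some accessible world.
At w1: Box not p is true, p is true, so Box not p and p is true.
  At w1: no accessible worlds, so Box not p holds vacuously.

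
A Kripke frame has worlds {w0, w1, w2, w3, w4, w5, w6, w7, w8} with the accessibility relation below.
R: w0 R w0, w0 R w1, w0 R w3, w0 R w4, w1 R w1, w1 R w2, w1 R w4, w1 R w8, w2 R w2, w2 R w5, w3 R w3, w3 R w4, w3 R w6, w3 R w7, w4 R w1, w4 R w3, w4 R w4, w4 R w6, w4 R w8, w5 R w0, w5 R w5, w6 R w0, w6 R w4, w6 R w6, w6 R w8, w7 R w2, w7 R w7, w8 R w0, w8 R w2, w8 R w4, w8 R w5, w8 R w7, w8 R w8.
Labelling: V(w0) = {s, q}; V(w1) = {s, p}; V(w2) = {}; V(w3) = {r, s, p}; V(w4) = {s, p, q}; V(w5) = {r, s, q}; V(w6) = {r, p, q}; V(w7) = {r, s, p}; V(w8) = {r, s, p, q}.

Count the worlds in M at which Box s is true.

Let φ = Box s. Evaluate φ at each world:
  w0 (successors {w0, w1, w3, w4}): φ is true.
  w1 (successors {w1, w2, w4, w8}): φ is false.
  w2 (successors {w2, w5}): φ is false.
  w3 (successors {w3, w4, w6, w7}): φ is false.
  w4 (successors {w1, w3, w4, w6, w8}): φ is false.
  w5 (successors {w0, w5}): φ is true.
  w6 (successors {w0, w4, w6, w8}): φ is false.
  w7 (successors {w2, w7}): φ is false.
  w8 (successors {w0, w2, w4, w5, w7, w8}): φ is false.
For instance, at w3:
  At w3: Box s requires s at every successor {w3, w4, w6, w7}.
    s fails at w6, so Box s is false at w3.
Satisfying worlds: {w0, w5}

2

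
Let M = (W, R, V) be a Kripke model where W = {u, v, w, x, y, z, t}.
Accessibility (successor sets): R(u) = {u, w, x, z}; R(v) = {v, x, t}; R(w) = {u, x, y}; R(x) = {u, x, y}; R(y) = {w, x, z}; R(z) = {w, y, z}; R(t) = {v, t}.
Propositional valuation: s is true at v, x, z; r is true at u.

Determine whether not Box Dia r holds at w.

Yes

At w: Box Dia r is false, so not Box Dia r is true.
  At w: Box Dia r requires Dia r at every successor {u, x, y}.
    Dia r fails at y, so Box Dia r is false at w.
      At y: Dia r requires r at some successor in {w, x, z}.
        At w: r is false.
        At x: r is false.
        At z: r is false.
      So Dia r is false at y.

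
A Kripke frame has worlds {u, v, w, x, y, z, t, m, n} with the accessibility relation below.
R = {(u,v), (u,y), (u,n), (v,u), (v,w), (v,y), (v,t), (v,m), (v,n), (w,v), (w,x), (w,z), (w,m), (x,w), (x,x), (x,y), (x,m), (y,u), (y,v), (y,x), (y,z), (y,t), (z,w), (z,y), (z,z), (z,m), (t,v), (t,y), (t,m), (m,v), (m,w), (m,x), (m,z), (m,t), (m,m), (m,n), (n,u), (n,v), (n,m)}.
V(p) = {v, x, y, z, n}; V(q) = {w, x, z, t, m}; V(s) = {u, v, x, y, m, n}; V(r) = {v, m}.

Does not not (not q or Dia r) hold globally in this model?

Recall that Dia ψ holds at a world iff ψ holds at some accessible world.
Let φ = not not (not q or Dia r). Evaluate φ at each world:
  u (successors {v, y, n}): φ is true.
  v (successors {u, w, y, t, m, n}): φ is true.
  w (successors {v, x, z, m}): φ is true.
  x (successors {w, x, y, m}): φ is true.
  y (successors {u, v, x, z, t}): φ is true.
  z (successors {w, y, z, m}): φ is true.
  t (successors {v, y, m}): φ is true.
  m (successors {v, w, x, z, t, m, n}): φ is true.
  n (successors {u, v, m}): φ is true.
For instance, at z:
  At z: not (not q or Dia r) is false, so not not (not q or Dia r) is true.
    At z: not q or Dia r is true, so not (not q or Dia r) is false.
      At z: not q is false, Dia r is true, so not q or Dia r is true.

Yes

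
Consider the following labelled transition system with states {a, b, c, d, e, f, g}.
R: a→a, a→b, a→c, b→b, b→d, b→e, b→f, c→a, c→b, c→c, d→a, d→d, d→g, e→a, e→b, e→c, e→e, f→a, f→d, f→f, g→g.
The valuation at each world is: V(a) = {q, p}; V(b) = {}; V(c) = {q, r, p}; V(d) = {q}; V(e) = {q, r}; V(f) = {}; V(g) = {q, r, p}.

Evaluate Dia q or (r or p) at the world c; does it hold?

Yes

At c: Dia q is true, r or p is true, so Dia q or (r or p) is true.
  At c: Dia q requires q at some successor in {a, b, c}.
    q holds at a, so Dia q is true at c.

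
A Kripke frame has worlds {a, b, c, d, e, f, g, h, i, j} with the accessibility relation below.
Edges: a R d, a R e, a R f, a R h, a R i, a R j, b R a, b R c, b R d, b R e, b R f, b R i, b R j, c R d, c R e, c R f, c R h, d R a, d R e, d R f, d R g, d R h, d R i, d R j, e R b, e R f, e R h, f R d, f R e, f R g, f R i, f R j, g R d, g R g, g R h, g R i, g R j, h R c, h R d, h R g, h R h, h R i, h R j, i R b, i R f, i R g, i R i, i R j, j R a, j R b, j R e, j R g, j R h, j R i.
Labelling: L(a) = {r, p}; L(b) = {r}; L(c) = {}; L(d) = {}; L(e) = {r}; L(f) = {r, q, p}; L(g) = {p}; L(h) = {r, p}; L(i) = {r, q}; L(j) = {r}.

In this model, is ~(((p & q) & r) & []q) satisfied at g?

At g: ((p & q) & r) & []q is false, so ~(((p & q) & r) & []q) is true.
  At g: (p & q) & r is false, []q is false, so ((p & q) & r) & []q is false.
    At g: []q requires q at every successor {d, g, h, i, j}.
      q fails at d, so []q is false at g.

Yes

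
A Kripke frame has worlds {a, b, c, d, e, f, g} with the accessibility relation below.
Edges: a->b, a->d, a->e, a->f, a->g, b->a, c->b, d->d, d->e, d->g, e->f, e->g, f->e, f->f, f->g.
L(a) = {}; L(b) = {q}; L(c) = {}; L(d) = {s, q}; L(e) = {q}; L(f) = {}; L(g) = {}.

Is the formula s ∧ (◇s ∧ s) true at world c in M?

Recall that ◇ψ holds at a world iff ψ holds at some accessible world.
At c: s is false, ◇s ∧ s is false, so s ∧ (◇s ∧ s) is false.
  At c: ◇s is false, s is false, so ◇s ∧ s is false.
    At c: ◇s requires s at some successor in {b}.
      At b: s is false.
    So ◇s is false at c.

No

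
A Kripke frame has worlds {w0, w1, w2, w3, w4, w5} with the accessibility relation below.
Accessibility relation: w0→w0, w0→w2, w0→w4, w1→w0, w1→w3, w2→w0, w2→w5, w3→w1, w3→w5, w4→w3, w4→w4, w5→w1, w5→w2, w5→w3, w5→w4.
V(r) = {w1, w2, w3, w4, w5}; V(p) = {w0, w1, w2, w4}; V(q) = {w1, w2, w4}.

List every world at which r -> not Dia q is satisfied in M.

Let φ = r -> not Dia q. Evaluate φ at each world:
  w0 (successors {w0, w2, w4}): φ is true.
  w1 (successors {w0, w3}): φ is true.
  w2 (successors {w0, w5}): φ is true.
  w3 (successors {w1, w5}): φ is false.
  w4 (successors {w3, w4}): φ is false.
  w5 (successors {w1, w2, w3, w4}): φ is false.
For instance, at w5:
  At w5: r is true, not Dia q is false, so r -> not Dia q is false.
    At w5: Dia q is true, so not Dia q is false.
      At w5: Dia q requires q at some successor in {w1, w2, w3, w4}.
        q holds at w1, so Dia q is true at w5.
Satisfying worlds: {w0, w1, w2}

w0, w1, w2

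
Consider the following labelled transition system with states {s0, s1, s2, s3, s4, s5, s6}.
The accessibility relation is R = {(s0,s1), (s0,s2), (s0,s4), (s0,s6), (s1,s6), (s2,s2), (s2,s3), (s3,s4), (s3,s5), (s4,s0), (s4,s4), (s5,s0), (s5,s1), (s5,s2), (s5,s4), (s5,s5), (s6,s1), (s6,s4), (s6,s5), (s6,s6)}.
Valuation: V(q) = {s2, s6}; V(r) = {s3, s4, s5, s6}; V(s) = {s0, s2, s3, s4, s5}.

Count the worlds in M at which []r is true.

Recall that []ψ holds at a world iff ψ holds at every accessible world, and <>ψ holds iff ψ holds at some accessible world.
Let φ = []r. Evaluate φ at each world:
  s0 (successors {s1, s2, s4, s6}): φ is false.
  s1 (successors {s6}): φ is true.
  s2 (successors {s2, s3}): φ is false.
  s3 (successors {s4, s5}): φ is true.
  s4 (successors {s0, s4}): φ is false.
  s5 (successors {s0, s1, s2, s4, s5}): φ is false.
  s6 (successors {s1, s4, s5, s6}): φ is false.
For instance, at s2:
  At s2: []r requires r at every successor {s2, s3}.
    r fails at s2, so []r is false at s2.
Satisfying worlds: {s1, s3}

2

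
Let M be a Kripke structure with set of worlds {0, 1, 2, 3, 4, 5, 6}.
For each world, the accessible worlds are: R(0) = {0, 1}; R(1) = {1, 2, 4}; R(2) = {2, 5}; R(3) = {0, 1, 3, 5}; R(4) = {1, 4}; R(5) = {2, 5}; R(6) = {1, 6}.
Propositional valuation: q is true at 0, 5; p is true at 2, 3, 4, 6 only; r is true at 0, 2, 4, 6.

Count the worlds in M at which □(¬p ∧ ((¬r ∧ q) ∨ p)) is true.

Let φ = □(¬p ∧ ((¬r ∧ q) ∨ p)). Evaluate φ at each world:
  0 (successors {0, 1}): φ is false.
  1 (successors {1, 2, 4}): φ is false.
  2 (successors {2, 5}): φ is false.
  3 (successors {0, 1, 3, 5}): φ is false.
  4 (successors {1, 4}): φ is false.
  5 (successors {2, 5}): φ is false.
  6 (successors {1, 6}): φ is false.
For instance, at 5:
  At 5: □(¬p ∧ ((¬r ∧ q) ∨ p)) requires ¬p ∧ ((¬r ∧ q) ∨ p) at every successor {2, 5}.
    ¬p ∧ ((¬r ∧ q) ∨ p) fails at 2, so □(¬p ∧ ((¬r ∧ q) ∨ p)) is false at 5.
Satisfying worlds: none.

0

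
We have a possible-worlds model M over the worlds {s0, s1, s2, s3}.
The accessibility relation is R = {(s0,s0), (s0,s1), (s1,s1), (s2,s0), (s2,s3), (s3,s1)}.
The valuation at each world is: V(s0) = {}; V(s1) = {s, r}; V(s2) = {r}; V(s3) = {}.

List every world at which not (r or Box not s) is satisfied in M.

s0, s3

Let φ = not (r or Box not s). Evaluate φ at each world:
  s0 (successors {s0, s1}): φ is true.
  s1 (successors {s1}): φ is false.
  s2 (successors {s0, s3}): φ is false.
  s3 (successors {s1}): φ is true.
For instance, at s2:
  At s2: r or Box not s is true, so not (r or Box not s) is false.
    At s2: r is true, Box not s is true, so r or Box not s is true.
      At s2: Box not s requires not s at every successor {s0, s3}.
        At s0: not s is true.
        At s3: not s is true.
      So Box not s is true at s2.
Satisfying worlds: {s0, s3}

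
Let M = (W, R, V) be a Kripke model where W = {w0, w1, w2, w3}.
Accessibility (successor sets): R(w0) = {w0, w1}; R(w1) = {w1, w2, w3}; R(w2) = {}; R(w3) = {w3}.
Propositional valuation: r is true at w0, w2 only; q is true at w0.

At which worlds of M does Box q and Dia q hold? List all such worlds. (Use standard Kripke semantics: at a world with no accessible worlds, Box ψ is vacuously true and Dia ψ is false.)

Let φ = Box q and Dia q. Evaluate φ at each world:
  w0 (successors {w0, w1}): φ is false.
  w1 (successors {w1, w2, w3}): φ is false.
  w2 (successors ∅): φ is false.
  w3 (successors {w3}): φ is false.
For instance, at w1:
  At w1: Box q is false, Dia q is false, so Box q and Dia q is false.
    At w1: Box q requires q at every successor {w1, w2, w3}.
      q fails at w1, so Box q is false at w1.
    At w1: Dia q requires q at some successor in {w1, w2, w3}.
      At w1: q is false.
      At w2: q is false.
      At w3: q is false.
    So Dia q is false at w1.
Satisfying worlds: none.

none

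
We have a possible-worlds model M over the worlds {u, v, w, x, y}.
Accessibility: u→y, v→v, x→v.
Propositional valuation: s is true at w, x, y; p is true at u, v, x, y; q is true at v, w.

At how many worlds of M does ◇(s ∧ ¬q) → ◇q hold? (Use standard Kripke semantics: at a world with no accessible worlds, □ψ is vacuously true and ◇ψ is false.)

4

Let φ = ◇(s ∧ ¬q) → ◇q. Evaluate φ at each world:
  u (successors {y}): φ is false.
  v (successors {v}): φ is true.
  w (successors ∅): φ is true.
  x (successors {v}): φ is true.
  y (successors ∅): φ is true.
For instance, at x:
  At x: ◇(s ∧ ¬q) is false, ◇q is true, so ◇(s ∧ ¬q) → ◇q is true.
    At x: ◇(s ∧ ¬q) requires s ∧ ¬q at some successor in {v}.
      At v: s ∧ ¬q is false.
    So ◇(s ∧ ¬q) is false at x.
    At x: ◇q requires q at some successor in {v}.
      q holds at v, so ◇q is true at x.
Satisfying worlds: {v, w, x, y}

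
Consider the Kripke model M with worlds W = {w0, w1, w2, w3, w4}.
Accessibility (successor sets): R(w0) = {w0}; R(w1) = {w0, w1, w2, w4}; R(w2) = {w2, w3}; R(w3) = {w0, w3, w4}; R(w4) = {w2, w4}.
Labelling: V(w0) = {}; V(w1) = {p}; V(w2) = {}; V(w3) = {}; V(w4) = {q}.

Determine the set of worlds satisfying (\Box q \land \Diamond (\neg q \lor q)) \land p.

Let φ = (\Box q \land \Diamond (\neg q \lor q)) \land p. Evaluate φ at each world:
  w0 (successors {w0}): φ is false.
  w1 (successors {w0, w1, w2, w4}): φ is false.
  w2 (successors {w2, w3}): φ is false.
  w3 (successors {w0, w3, w4}): φ is false.
  w4 (successors {w2, w4}): φ is false.
For instance, at w3:
  At w3: \Box q \land \Diamond (\neg q \lor q) is false, p is false, so (\Box q \land \Diamond (\neg q \lor q)) \land p is false.
    At w3: \Box q is false, \Diamond (\neg q \lor q) is true, so \Box q \land \Diamond (\neg q \lor q) is false.
      At w3: \Box q requires q at every successor {w0, w3, w4}.
        q fails at w0, so \Box q is false at w3.
      At w3: \Diamond (\neg q \lor q) requires \neg q \lor q at some successor in {w0, w3, w4}.
        \neg q \lor q holds at w0, so \Diamond (\neg q \lor q) is true at w3.
Satisfying worlds: none.

none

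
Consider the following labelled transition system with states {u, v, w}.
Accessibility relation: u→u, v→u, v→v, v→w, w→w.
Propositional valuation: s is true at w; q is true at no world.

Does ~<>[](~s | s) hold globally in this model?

No

Recall that []ψ holds at a world iff ψ holds at every accessible world, and <>ψ holds iff ψ holds at some accessible world.
Let φ = ~<>[](~s | s). Evaluate φ at each world:
  u (successors {u}): φ is false.
  v (successors {u, v, w}): φ is false.
  w (successors {w}): φ is false.
Detail at u (counterexample):
  At u: <>[](~s | s) is true, so ~<>[](~s | s) is false.
    At u: <>[](~s | s) requires [](~s | s) at some successor in {u}.
      [](~s | s) holds at u, so <>[](~s | s) is true at u.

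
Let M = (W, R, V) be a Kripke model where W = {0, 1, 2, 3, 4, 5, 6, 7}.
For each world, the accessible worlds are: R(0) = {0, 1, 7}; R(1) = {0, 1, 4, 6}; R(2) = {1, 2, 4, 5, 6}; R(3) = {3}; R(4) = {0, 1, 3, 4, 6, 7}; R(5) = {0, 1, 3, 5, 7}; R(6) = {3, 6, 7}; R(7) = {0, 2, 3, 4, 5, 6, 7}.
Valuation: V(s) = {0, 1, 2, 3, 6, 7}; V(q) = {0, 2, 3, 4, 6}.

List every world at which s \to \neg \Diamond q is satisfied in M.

4, 5

Let φ = s \to \neg \Diamond q. Evaluate φ at each world:
  0 (successors {0, 1, 7}): φ is false.
  1 (successors {0, 1, 4, 6}): φ is false.
  2 (successors {1, 2, 4, 5, 6}): φ is false.
  3 (successors {3}): φ is false.
  4 (successors {0, 1, 3, 4, 6, 7}): φ is true.
  5 (successors {0, 1, 3, 5, 7}): φ is true.
  6 (successors {3, 6, 7}): φ is false.
  7 (successors {0, 2, 3, 4, 5, 6, 7}): φ is false.
For instance, at 1:
  At 1: s is true, \neg \Diamond q is false, so s \to \neg \Diamond q is false.
    At 1: \Diamond q is true, so \neg \Diamond q is false.
      At 1: \Diamond q requires q at some successor in {0, 1, 4, 6}.
        q holds at 0, so \Diamond q is true at 1.
Satisfying worlds: {4, 5}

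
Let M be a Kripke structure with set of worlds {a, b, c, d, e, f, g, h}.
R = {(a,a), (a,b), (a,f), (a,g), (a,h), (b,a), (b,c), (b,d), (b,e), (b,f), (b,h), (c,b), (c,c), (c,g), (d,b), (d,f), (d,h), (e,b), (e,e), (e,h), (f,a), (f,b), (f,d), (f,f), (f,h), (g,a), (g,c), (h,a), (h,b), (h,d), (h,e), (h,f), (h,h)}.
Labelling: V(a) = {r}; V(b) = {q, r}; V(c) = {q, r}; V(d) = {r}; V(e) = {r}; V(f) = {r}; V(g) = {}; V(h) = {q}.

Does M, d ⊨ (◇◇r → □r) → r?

At d: ◇◇r → □r is false, r is true, so (◇◇r → □r) → r is true.
  At d: ◇◇r is true, □r is false, so ◇◇r → □r is false.
    At d: ◇◇r requires ◇r at some successor in {b, f, h}.
      ◇r holds at b, so ◇◇r is true at d.
    At d: □r requires r at every successor {b, f, h}.
      r fails at h, so □r is false at d.

Yes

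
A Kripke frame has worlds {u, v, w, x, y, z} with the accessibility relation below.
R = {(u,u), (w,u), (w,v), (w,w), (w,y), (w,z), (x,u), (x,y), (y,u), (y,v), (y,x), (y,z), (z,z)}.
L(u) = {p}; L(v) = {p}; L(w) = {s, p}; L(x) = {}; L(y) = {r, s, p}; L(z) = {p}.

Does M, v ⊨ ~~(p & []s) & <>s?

Recall that []ψ holds at a world iff ψ holds at every accessible world, and <>ψ holds iff ψ holds at some accessible world.
At v: ~~(p & []s) is true, <>s is false, so ~~(p & []s) & <>s is false.
  At v: ~(p & []s) is false, so ~~(p & []s) is true.
    At v: p & []s is true, so ~(p & []s) is false.
      At v: p is true, []s is true, so p & []s is true.
  At v: no accessible worlds, so <>s is false.

No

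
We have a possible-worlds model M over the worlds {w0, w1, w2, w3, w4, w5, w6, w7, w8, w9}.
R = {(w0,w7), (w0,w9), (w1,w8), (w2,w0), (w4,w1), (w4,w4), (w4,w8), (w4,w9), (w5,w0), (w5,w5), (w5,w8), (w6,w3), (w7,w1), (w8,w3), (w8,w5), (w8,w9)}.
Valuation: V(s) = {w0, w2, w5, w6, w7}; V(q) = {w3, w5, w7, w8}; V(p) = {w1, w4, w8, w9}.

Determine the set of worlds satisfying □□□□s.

w3, w6, w9

Let φ = □□□□s. Evaluate φ at each world:
  w0 (successors {w7, w9}): φ is false.
  w1 (successors {w8}): φ is false.
  w2 (successors {w0}): φ is false.
  w3 (successors ∅): φ is true.
  w4 (successors {w1, w4, w8, w9}): φ is false.
  w5 (successors {w0, w5, w8}): φ is false.
  w6 (successors {w3}): φ is true.
  w7 (successors {w1}): φ is false.
  w8 (successors {w3, w5, w9}): φ is false.
  w9 (successors ∅): φ is true.
For instance, at w1:
  At w1: □□□□s requires □□□s at every successor {w8}.
    □□□s fails at w8, so □□□□s is false at w1.
      At w8: □□□s requires □□s at every successor {w3, w5, w9}.
        □□s fails at w5, so □□□s is false at w8.
Satisfying worlds: {w3, w6, w9}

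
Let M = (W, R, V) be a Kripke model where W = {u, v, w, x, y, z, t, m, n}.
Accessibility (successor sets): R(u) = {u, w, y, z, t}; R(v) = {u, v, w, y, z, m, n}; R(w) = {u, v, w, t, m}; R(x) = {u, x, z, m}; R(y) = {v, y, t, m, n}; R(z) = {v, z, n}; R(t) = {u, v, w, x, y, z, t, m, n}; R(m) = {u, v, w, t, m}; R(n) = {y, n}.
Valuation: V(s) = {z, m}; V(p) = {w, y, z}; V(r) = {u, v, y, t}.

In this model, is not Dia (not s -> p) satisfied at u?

Recall that Dia ψ holds at a world iff ψ holds at some accessible world.
At u: Dia (not s -> p) is true, so not Dia (not s -> p) is false.
  At u: Dia (not s -> p) requires not s -> p at some successor in {u, w, y, z, t}.
    not s -> p holds at w, so Dia (not s -> p) is true at u.

No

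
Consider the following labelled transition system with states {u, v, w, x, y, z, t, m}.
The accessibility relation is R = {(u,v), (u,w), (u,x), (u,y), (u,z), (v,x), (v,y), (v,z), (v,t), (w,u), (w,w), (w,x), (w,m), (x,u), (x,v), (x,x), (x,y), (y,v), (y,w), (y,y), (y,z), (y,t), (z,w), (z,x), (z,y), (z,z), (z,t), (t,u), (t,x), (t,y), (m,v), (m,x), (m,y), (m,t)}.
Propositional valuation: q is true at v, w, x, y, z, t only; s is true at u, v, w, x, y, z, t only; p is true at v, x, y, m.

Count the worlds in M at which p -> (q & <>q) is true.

7

Let φ = p -> (q & <>q). Evaluate φ at each world:
  u (successors {v, w, x, y, z}): φ is true.
  v (successors {x, y, z, t}): φ is true.
  w (successors {u, w, x, m}): φ is true.
  x (successors {u, v, x, y}): φ is true.
  y (successors {v, w, y, z, t}): φ is true.
  z (successors {w, x, y, z, t}): φ is true.
  t (successors {u, x, y}): φ is true.
  m (successors {v, x, y, t}): φ is false.
For instance, at w:
  At w: p is false, q & <>q is true, so p -> (q & <>q) is true.
    At w: q is true, <>q is true, so q & <>q is true.
      At w: <>q requires q at some successor in {u, w, x, m}.
        q holds at w, so <>q is true at w.
Satisfying worlds: {u, v, w, x, y, z, t}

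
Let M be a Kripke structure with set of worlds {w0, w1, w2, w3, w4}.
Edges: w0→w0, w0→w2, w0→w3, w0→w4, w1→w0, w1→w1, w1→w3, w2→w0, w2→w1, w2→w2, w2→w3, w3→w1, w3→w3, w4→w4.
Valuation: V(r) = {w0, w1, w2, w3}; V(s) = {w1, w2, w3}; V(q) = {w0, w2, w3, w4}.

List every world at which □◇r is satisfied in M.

w1, w2, w3

Let φ = □◇r. Evaluate φ at each world:
  w0 (successors {w0, w2, w3, w4}): φ is false.
  w1 (successors {w0, w1, w3}): φ is true.
  w2 (successors {w0, w1, w2, w3}): φ is true.
  w3 (successors {w1, w3}): φ is true.
  w4 (successors {w4}): φ is false.
For instance, at w3:
  At w3: □◇r requires ◇r at every successor {w1, w3}.
      At w1: ◇r requires r at some successor in {w0, w1, w3}.
        r holds at w0, so ◇r is true at w1.
      At w3: ◇r requires r at some successor in {w1, w3}.
        r holds at w1, so ◇r is true at w3.
  So □◇r is true at w3.
Satisfying worlds: {w1, w2, w3}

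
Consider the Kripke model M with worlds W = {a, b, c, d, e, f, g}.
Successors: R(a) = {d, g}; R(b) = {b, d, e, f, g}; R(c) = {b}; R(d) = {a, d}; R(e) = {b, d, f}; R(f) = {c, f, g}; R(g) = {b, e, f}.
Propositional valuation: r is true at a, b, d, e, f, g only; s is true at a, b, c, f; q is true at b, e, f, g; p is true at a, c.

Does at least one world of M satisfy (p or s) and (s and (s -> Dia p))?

Yes

Recall that Dia ψ holds at a world iff ψ holds at some accessible world.
Let φ = (p or s) and (s and (s -> Dia p)). Evaluate φ at each world:
  a (successors {d, g}): φ is false.
  b (successors {b, d, e, f, g}): φ is false.
  c (successors {b}): φ is false.
  d (successors {a, d}): φ is false.
  e (successors {b, d, f}): φ is false.
  f (successors {c, f, g}): φ is true.
  g (successors {b, e, f}): φ is false.
Detail at f (witness):
  At f: p or s is true, s and (s -> Dia p) is true, so (p or s) and (s and (s -> Dia p)) is true.
    At f: s is true, s -> Dia p is true, so s and (s -> Dia p) is true.
      At f: s is true, Dia p is true, so s -> Dia p is true.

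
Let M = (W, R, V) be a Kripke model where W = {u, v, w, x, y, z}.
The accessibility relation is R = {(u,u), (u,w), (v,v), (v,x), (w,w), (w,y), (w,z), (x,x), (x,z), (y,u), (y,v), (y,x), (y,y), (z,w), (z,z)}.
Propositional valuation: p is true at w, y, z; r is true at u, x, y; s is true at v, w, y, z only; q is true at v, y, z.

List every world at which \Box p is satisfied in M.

Recall that \Box ψ holds at a world iff ψ holds at every accessible world, and \Diamond ψ holds iff ψ holds at some accessible world.
Let φ = \Box p. Evaluate φ at each world:
  u (successors {u, w}): φ is false.
  v (successors {v, x}): φ is false.
  w (successors {w, y, z}): φ is true.
  x (successors {x, z}): φ is false.
  y (successors {u, v, x, y}): φ is false.
  z (successors {w, z}): φ is true.
For instance, at y:
  At y: \Box p requires p at every successor {u, v, x, y}.
    p fails at u, so \Box p is false at y.
Satisfying worlds: {w, z}

w, z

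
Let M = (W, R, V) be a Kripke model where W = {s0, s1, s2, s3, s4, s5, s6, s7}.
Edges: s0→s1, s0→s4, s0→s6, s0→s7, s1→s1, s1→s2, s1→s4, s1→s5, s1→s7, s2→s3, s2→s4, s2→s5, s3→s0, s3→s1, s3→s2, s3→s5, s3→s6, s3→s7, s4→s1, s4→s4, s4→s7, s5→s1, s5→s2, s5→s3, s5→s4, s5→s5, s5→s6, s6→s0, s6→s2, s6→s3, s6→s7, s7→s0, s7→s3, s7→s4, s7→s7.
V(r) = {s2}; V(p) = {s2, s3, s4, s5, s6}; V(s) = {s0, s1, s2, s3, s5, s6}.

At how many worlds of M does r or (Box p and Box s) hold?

Recall that Box ψ holds at a world iff ψ holds at every accessible world, and Dia ψ holds iff ψ holds at some accessible world.
Let φ = r or (Box p and Box s). Evaluate φ at each world:
  s0 (successors {s1, s4, s6, s7}): φ is false.
  s1 (successors {s1, s2, s4, s5, s7}): φ is false.
  s2 (successors {s3, s4, s5}): φ is true.
  s3 (successors {s0, s1, s2, s5, s6, s7}): φ is false.
  s4 (successors {s1, s4, s7}): φ is false.
  s5 (successors {s1, s2, s3, s4, s5, s6}): φ is false.
  s6 (successors {s0, s2, s3, s7}): φ is false.
  s7 (successors {s0, s3, s4, s7}): φ is false.
For instance, at s3:
  At s3: r is false, Box p and Box s is false, so r or (Box p and Box s) is false.
    At s3: Box p is false, Box s is false, so Box p and Box s is false.
      At s3: Box p requires p at every successor {s0, s1, s2, s5, s6, s7}.
        p fails at s0, so Box p is false at s3.
      At s3: Box s requires s at every successor {s0, s1, s2, s5, s6, s7}.
        s fails at s7, so Box s is false at s3.
Satisfying worlds: {s2}

1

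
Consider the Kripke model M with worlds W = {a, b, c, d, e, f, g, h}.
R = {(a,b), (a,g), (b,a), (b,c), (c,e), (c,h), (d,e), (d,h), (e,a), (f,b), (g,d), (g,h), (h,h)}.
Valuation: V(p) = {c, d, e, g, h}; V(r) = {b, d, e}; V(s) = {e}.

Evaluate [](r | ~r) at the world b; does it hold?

Yes

At b: [](r | ~r) requires r | ~r at every successor {a, c}.
  At a: r | ~r is true.
  At c: r | ~r is true.
So [](r | ~r) is true at b.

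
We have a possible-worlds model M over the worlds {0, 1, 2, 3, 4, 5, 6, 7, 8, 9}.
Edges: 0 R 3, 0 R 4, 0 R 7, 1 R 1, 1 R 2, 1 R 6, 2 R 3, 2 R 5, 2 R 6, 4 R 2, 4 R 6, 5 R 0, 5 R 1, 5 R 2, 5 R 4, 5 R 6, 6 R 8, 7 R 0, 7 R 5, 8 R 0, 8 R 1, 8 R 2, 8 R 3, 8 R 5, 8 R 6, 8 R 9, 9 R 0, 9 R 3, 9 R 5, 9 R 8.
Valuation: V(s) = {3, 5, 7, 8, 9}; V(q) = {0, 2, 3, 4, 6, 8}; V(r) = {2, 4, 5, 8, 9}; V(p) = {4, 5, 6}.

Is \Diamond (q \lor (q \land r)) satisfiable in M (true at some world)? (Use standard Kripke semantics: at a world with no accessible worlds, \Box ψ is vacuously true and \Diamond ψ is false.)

Yes

Let φ = \Diamond (q \lor (q \land r)). Evaluate φ at each world:
  0 (successors {3, 4, 7}): φ is true.
  1 (successors {1, 2, 6}): φ is true.
  2 (successors {3, 5, 6}): φ is true.
  3 (successors ∅): φ is false.
  4 (successors {2, 6}): φ is true.
  5 (successors {0, 1, 2, 4, 6}): φ is true.
  6 (successors {8}): φ is true.
  7 (successors {0, 5}): φ is true.
  8 (successors {0, 1, 2, 3, 5, 6, 9}): φ is true.
  9 (successors {0, 3, 5, 8}): φ is true.
Detail at 0 (witness):
  At 0: \Diamond (q \lor (q \land r)) requires q \lor (q \land r) at some successor in {3, 4, 7}.
    q \lor (q \land r) holds at 3, so \Diamond (q \lor (q \land r)) is true at 0.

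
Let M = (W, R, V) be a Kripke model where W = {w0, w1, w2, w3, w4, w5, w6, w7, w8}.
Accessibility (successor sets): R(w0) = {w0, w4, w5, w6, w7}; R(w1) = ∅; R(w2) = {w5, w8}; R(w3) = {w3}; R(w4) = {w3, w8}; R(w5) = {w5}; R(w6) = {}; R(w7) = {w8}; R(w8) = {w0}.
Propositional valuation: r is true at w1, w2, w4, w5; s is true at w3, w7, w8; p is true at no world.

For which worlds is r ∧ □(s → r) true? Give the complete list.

w1, w5

Let φ = r ∧ □(s → r). Evaluate φ at each world:
  w0 (successors {w0, w4, w5, w6, w7}): φ is false.
  w1 (successors ∅): φ is true.
  w2 (successors {w5, w8}): φ is false.
  w3 (successors {w3}): φ is false.
  w4 (successors {w3, w8}): φ is false.
  w5 (successors {w5}): φ is true.
  w6 (successors ∅): φ is false.
  w7 (successors {w8}): φ is false.
  w8 (successors {w0}): φ is false.
For instance, at w8:
  At w8: r is false, □(s → r) is true, so r ∧ □(s → r) is false.
    At w8: □(s → r) requires s → r at every successor {w0}.
      At w0: s → r is true.
    So □(s → r) is true at w8.
Satisfying worlds: {w1, w5}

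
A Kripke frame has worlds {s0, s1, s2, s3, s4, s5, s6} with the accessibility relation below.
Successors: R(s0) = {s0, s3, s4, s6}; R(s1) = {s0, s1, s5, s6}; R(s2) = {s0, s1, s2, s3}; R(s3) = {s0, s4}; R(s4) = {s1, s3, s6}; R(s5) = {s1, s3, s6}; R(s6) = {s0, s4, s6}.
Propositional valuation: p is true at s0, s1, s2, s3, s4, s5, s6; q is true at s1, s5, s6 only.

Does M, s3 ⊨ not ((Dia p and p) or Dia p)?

At s3: (Dia p and p) or Dia p is true, so not ((Dia p and p) or Dia p) is false.
  At s3: Dia p and p is true, Dia p is true, so (Dia p and p) or Dia p is true.
    At s3: Dia p is true, p is true, so Dia p and p is true.
      At s3: Dia p requires p at some successor in {s0, s4}.
        p holds at s0, so Dia p is true at s3.
    At s3: Dia p requires p at some successor in {s0, s4}.
      p holds at s0, so Dia p is true at s3.

No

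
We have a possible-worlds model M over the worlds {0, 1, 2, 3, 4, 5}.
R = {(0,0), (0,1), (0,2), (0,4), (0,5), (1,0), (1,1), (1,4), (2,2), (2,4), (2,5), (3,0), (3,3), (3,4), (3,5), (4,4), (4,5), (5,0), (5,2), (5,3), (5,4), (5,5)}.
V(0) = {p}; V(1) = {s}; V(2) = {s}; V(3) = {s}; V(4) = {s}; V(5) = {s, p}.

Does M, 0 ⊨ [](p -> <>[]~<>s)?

Recall that []ψ holds at a world iff ψ holds at every accessible world, and <>ψ holds iff ψ holds at some accessible world.
At 0: [](p -> <>[]~<>s) requires p -> <>[]~<>s at every successor {0, 1, 2, 4, 5}.
  p -> <>[]~<>s fails at 0, so [](p -> <>[]~<>s) is false at 0.
    At 0: p is true, <>[]~<>s is false, so p -> <>[]~<>s is false.
      At 0: <>[]~<>s requires []~<>s at some successor in {0, 1, 2, 4, 5}.
        At 0: []~<>s is false.
        At 1: []~<>s is false.
        At 2: []~<>s is false.
        At 4: []~<>s is false.
        At 5: []~<>s is false.
      So <>[]~<>s is false at 0.

No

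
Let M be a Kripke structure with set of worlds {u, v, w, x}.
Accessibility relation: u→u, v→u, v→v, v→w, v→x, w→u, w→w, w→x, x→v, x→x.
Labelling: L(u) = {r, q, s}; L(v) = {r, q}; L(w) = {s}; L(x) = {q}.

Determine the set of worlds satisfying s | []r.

Let φ = s | []r. Evaluate φ at each world:
  u (successors {u}): φ is true.
  v (successors {u, v, w, x}): φ is false.
  w (successors {u, w, x}): φ is true.
  x (successors {v, x}): φ is false.
For instance, at v:
  At v: s is false, []r is false, so s | []r is false.
    At v: []r requires r at every successor {u, v, w, x}.
      r fails at w, so []r is false at v.
Satisfying worlds: {u, w}

u, w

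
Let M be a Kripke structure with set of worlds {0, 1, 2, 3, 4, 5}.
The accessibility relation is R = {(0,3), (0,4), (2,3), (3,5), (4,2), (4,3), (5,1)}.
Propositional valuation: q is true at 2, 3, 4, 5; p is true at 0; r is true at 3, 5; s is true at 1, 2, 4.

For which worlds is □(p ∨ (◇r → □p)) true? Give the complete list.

1, 3, 5

Let φ = □(p ∨ (◇r → □p)). Evaluate φ at each world:
  0 (successors {3, 4}): φ is false.
  1 (successors ∅): φ is true.
  2 (successors {3}): φ is false.
  3 (successors {5}): φ is true.
  4 (successors {2, 3}): φ is false.
  5 (successors {1}): φ is true.
For instance, at 5:
  At 5: □(p ∨ (◇r → □p)) requires p ∨ (◇r → □p) at every successor {1}.
      At 1: p is false, ◇r → □p is true, so p ∨ (◇r → □p) is true.
  So □(p ∨ (◇r → □p)) is true at 5.
Satisfying worlds: {1, 3, 5}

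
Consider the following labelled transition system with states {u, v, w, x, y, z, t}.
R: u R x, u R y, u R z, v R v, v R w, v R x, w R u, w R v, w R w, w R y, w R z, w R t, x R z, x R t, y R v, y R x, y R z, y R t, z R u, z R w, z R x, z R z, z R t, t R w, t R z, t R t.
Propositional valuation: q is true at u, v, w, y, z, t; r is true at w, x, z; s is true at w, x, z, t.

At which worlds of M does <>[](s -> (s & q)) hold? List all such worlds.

Let φ = <>[](s -> (s & q)). Evaluate φ at each world:
  u (successors {x, y, z}): φ is true.
  v (successors {v, w, x}): φ is true.
  w (successors {u, v, w, y, z, t}): φ is true.
  x (successors {z, t}): φ is true.
  y (successors {v, x, z, t}): φ is true.
  z (successors {u, w, x, z, t}): φ is true.
  t (successors {w, z, t}): φ is true.
For instance, at y:
  At y: <>[](s -> (s & q)) requires [](s -> (s & q)) at some successor in {v, x, z, t}.
    [](s -> (s & q)) holds at x, so <>[](s -> (s & q)) is true at y.
      At x: [](s -> (s & q)) requires s -> (s & q) at every successor {z, t}.
        At z: s -> (s & q) is true.
        At t: s -> (s & q) is true.
      So [](s -> (s & q)) is true at x.
Satisfying worlds: {u, v, w, x, y, z, t}

u, v, w, x, y, z, t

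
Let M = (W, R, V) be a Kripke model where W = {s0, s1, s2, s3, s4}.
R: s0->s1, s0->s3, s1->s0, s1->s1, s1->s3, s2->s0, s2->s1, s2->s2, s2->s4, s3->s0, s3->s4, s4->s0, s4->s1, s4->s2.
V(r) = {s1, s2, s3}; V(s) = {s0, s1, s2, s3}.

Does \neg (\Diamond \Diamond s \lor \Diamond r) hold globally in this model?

Let φ = \neg (\Diamond \Diamond s \lor \Diamond r). Evaluate φ at each world:
  s0 (successors {s1, s3}): φ is false.
  s1 (successors {s0, s1, s3}): φ is false.
  s2 (successors {s0, s1, s2, s4}): φ is false.
  s3 (successors {s0, s4}): φ is false.
  s4 (successors {s0, s1, s2}): φ is false.
Detail at s0 (counterexample):
  At s0: \Diamond \Diamond s \lor \Diamond r is true, so \neg (\Diamond \Diamond s \lor \Diamond r) is false.
    At s0: \Diamond \Diamond s is true, \Diamond r is true, so \Diamond \Diamond s \lor \Diamond r is true.
      At s0: \Diamond \Diamond s requires \Diamond s at some successor in {s1, s3}.
        \Diamond s holds at s1, so \Diamond \Diamond s is true at s0.
      At s0: \Diamond r requires r at some successor in {s1, s3}.
        r holds at s1, so \Diamond r is true at s0.

No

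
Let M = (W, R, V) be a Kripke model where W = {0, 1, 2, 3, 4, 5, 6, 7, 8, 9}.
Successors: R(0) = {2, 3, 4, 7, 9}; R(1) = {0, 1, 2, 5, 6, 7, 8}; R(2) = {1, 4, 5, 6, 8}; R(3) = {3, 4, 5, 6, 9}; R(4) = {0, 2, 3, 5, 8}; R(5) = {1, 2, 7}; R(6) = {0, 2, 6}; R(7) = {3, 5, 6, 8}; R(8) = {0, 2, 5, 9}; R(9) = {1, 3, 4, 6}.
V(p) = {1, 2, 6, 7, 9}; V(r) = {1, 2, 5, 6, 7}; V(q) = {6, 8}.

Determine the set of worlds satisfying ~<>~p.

5

Let φ = ~<>~p. Evaluate φ at each world:
  0 (successors {2, 3, 4, 7, 9}): φ is false.
  1 (successors {0, 1, 2, 5, 6, 7, 8}): φ is false.
  2 (successors {1, 4, 5, 6, 8}): φ is false.
  3 (successors {3, 4, 5, 6, 9}): φ is false.
  4 (successors {0, 2, 3, 5, 8}): φ is false.
  5 (successors {1, 2, 7}): φ is true.
  6 (successors {0, 2, 6}): φ is false.
  7 (successors {3, 5, 6, 8}): φ is false.
  8 (successors {0, 2, 5, 9}): φ is false.
  9 (successors {1, 3, 4, 6}): φ is false.
For instance, at 9:
  At 9: <>~p is true, so ~<>~p is false.
    At 9: <>~p requires ~p at some successor in {1, 3, 4, 6}.
      ~p holds at 3, so <>~p is true at 9.
Satisfying worlds: {5}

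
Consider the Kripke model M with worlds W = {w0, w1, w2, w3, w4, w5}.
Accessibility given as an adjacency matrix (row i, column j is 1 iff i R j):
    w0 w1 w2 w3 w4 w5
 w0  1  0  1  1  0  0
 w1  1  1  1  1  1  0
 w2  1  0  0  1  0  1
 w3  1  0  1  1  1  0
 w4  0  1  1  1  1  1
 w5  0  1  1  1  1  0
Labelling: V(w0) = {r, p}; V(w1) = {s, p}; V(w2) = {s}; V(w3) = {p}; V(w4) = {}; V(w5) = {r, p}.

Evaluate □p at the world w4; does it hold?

No

At w4: □p requires p at every successor {w1, w2, w3, w4, w5}.
  p fails at w2, so □p is false at w4.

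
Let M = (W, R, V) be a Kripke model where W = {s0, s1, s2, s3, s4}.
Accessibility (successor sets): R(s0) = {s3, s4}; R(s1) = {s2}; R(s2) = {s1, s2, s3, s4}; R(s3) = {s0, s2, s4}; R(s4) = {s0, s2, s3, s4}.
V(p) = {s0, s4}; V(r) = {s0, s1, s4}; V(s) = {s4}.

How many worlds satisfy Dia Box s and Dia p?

0

Let φ = Dia Box s and Dia p. Evaluate φ at each world:
  s0 (successors {s3, s4}): φ is false.
  s1 (successors {s2}): φ is false.
  s2 (successors {s1, s2, s3, s4}): φ is false.
  s3 (successors {s0, s2, s4}): φ is false.
  s4 (successors {s0, s2, s3, s4}): φ is false.
For instance, at s2:
  At s2: Dia Box s is false, Dia p is true, so Dia Box s and Dia p is false.
    At s2: Dia Box s requires Box s at some successor in {s1, s2, s3, s4}.
      At s1: Box s is false.
      At s2: Box s is false.
      At s3: Box s is false.
      At s4: Box s is false.
    So Dia Box s is false at s2.
    At s2: Dia p requires p at some successor in {s1, s2, s3, s4}.
      p holds at s4, so Dia p is true at s2.
Satisfying worlds: none.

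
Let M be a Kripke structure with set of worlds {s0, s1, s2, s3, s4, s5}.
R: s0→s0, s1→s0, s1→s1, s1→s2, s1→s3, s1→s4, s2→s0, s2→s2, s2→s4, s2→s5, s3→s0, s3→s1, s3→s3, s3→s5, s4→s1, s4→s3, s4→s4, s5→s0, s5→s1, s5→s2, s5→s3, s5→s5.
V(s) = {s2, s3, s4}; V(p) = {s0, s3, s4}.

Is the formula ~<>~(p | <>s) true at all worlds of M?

Recall that <>ψ holds at a world iff ψ holds at some accessible world.
Let φ = ~<>~(p | <>s). Evaluate φ at each world:
  s0 (successors {s0}): φ is true.
  s1 (successors {s0, s1, s2, s3, s4}): φ is true.
  s2 (successors {s0, s2, s4, s5}): φ is true.
  s3 (successors {s0, s1, s3, s5}): φ is true.
  s4 (successors {s1, s3, s4}): φ is true.
  s5 (successors {s0, s1, s2, s3, s5}): φ is true.
For instance, at s1:
  At s1: <>~(p | <>s) is false, so ~<>~(p | <>s) is true.
    At s1: <>~(p | <>s) requires ~(p | <>s) at some successor in {s0, s1, s2, s3, s4}.
      At s0: ~(p | <>s) is false.
      At s1: ~(p | <>s) is false.
      At s2: ~(p | <>s) is false.
      At s3: ~(p | <>s) is false.
      At s4: ~(p | <>s) is false.
    So <>~(p | <>s) is false at s1.

Yes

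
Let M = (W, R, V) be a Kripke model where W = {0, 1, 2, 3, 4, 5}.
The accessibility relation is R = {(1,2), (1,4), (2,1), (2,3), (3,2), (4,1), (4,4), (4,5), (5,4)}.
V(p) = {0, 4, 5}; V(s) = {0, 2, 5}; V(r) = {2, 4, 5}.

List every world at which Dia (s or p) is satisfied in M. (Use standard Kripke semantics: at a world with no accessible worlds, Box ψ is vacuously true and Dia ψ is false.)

1, 3, 4, 5

Let φ = Dia (s or p). Evaluate φ at each world:
  0 (successors ∅): φ is false.
  1 (successors {2, 4}): φ is true.
  2 (successors {1, 3}): φ is false.
  3 (successors {2}): φ is true.
  4 (successors {1, 4, 5}): φ is true.
  5 (successors {4}): φ is true.
For instance, at 3:
  At 3: Dia (s or p) requires s or p at some successor in {2}.
    s or p holds at 2, so Dia (s or p) is true at 3.
Satisfying worlds: {1, 3, 4, 5}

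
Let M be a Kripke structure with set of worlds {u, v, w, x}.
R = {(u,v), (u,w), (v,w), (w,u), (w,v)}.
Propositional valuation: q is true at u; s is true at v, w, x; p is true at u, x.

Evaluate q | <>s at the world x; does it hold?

No

At x: q is false, <>s is false, so q | <>s is false.
  At x: no accessible worlds, so <>s is false.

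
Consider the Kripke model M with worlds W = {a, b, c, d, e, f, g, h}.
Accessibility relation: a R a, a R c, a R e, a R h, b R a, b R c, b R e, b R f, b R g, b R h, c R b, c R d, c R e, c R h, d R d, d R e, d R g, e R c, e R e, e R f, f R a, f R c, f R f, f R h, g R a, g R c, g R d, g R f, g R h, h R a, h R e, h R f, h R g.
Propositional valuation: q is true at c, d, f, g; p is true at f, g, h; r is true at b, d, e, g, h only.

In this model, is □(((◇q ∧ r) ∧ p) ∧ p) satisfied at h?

Recall that □ψ holds at a world iff ψ holds at every accessible world, and ◇ψ holds iff ψ holds at some accessible world.
At h: □(((◇q ∧ r) ∧ p) ∧ p) requires ((◇q ∧ r) ∧ p) ∧ p at every successor {a, e, f, g}.
  ((◇q ∧ r) ∧ p) ∧ p fails at a, so □(((◇q ∧ r) ∧ p) ∧ p) is false at h.
    At a: (◇q ∧ r) ∧ p is false, p is false, so ((◇q ∧ r) ∧ p) ∧ p is false.
      At a: ◇q ∧ r is false, p is false, so (◇q ∧ r) ∧ p is false.

No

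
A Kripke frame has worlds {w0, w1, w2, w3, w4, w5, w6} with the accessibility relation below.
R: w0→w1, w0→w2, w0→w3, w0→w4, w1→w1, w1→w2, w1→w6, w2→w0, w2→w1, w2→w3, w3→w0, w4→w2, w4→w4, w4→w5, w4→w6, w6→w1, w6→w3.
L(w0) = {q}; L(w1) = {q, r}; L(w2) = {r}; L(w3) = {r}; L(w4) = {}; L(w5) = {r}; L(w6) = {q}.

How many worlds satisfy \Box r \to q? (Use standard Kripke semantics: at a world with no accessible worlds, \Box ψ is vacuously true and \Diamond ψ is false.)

Let φ = \Box r \to q. Evaluate φ at each world:
  w0 (successors {w1, w2, w3, w4}): φ is true.
  w1 (successors {w1, w2, w6}): φ is true.
  w2 (successors {w0, w1, w3}): φ is true.
  w3 (successors {w0}): φ is true.
  w4 (successors {w2, w4, w5, w6}): φ is true.
  w5 (successors ∅): φ is false.
  w6 (successors {w1, w3}): φ is true.
For instance, at w1:
  At w1: \Box r is false, q is true, so \Box r \to q is true.
    At w1: \Box r requires r at every successor {w1, w2, w6}.
      r fails at w6, so \Box r is false at w1.
Satisfying worlds: {w0, w1, w2, w3, w4, w6}

6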